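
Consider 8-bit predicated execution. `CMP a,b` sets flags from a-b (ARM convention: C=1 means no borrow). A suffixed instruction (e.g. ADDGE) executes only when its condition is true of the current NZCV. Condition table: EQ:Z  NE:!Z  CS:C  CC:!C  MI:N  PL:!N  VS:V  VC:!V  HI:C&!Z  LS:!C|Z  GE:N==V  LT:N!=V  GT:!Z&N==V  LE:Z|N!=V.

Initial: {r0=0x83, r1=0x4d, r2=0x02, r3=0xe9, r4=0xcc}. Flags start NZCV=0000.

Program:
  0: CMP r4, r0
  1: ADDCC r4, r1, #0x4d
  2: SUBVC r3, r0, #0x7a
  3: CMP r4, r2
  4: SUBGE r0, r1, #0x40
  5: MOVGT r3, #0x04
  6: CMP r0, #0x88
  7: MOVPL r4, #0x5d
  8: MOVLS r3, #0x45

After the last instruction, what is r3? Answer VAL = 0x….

[0] flags=0010 → (cmp)
[1] flags=0010 CC?F → skip
[2] flags=0010 VC?T → r3=0x09
[3] flags=1010 → (cmp)
[4] flags=1010 GE?F → skip
[5] flags=1010 GT?F → skip
[6] flags=1000 → (cmp)
[7] flags=1000 PL?F → skip
[8] flags=1000 LS?T → r3=0x45

VAL = 0x45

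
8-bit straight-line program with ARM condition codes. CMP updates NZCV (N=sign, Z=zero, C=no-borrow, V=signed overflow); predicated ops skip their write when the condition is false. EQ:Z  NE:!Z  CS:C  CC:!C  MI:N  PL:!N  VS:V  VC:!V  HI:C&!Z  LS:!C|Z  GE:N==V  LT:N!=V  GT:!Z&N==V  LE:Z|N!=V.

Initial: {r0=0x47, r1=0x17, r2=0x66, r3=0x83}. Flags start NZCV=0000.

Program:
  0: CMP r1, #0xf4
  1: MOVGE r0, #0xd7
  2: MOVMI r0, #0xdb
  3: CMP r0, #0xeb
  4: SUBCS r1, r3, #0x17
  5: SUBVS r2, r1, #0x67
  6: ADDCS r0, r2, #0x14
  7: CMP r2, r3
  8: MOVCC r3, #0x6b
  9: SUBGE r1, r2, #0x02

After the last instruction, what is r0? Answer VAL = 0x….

[0] flags=0000 → (cmp)
[1] flags=0000 GE?T → r0=0xd7
[2] flags=0000 MI?F → skip
[3] flags=1000 → (cmp)
[4] flags=1000 CS?F → skip
[5] flags=1000 VS?F → skip
[6] flags=1000 CS?F → skip
[7] flags=1001 → (cmp)
[8] flags=1001 CC?T → r3=0x6b
[9] flags=1001 GE?T → r1=0x64

VAL = 0xd7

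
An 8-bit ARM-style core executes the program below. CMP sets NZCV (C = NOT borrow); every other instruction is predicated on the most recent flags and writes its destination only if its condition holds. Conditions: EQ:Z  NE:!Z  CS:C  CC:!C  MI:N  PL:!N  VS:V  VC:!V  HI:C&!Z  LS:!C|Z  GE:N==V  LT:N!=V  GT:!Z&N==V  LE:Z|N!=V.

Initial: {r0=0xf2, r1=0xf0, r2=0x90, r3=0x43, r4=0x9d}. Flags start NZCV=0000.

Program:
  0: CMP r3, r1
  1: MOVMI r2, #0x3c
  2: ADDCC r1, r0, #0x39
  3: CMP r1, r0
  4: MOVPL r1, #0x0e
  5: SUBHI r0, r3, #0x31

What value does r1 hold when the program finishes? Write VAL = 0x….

VAL = 0x0e

[0] flags=0000 → (cmp)
[1] flags=0000 MI?F → skip
[2] flags=0000 CC?T → r1=0x2b
[3] flags=0000 → (cmp)
[4] flags=0000 PL?T → r1=0x0e
[5] flags=0000 HI?F → skip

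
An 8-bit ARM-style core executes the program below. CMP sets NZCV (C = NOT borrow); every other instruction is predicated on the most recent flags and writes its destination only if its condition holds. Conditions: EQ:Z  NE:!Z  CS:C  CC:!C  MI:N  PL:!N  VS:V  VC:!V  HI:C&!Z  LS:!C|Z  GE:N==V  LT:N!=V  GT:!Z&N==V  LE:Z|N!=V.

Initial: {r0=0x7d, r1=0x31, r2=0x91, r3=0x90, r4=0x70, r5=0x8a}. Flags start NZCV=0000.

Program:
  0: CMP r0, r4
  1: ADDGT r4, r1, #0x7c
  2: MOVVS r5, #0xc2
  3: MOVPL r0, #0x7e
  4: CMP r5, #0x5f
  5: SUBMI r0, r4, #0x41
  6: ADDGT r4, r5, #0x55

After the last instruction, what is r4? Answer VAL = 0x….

VAL = 0xad

[0] flags=0010 → (cmp)
[1] flags=0010 GT?T → r4=0xad
[2] flags=0010 VS?F → skip
[3] flags=0010 PL?T → r0=0x7e
[4] flags=0011 → (cmp)
[5] flags=0011 MI?F → skip
[6] flags=0011 GT?F → skip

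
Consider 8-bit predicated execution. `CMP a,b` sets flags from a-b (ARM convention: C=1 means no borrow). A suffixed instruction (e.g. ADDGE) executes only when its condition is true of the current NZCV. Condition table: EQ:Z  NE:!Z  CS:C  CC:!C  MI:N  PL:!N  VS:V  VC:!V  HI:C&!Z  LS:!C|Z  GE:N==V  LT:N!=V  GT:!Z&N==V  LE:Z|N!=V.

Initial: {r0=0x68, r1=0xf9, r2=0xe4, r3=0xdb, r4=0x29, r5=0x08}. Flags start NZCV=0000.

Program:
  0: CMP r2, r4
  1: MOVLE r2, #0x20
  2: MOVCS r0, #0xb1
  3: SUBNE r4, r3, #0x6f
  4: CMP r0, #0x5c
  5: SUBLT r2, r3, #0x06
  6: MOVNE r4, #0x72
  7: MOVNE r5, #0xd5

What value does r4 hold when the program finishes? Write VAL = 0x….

VAL = 0x72

0: ✓ CMP  NZCV=1010
1: ✓ MOVLE  r2←0x20
2: ✓ MOVCS  r0←0xb1
3: ✓ SUBNE  r4←0x6c
4: ✓ CMP  NZCV=0011
5: ✓ SUBLT  r2←0xd5
6: ✓ MOVNE  r4←0x72
7: ✓ MOVNE  r5←0xd5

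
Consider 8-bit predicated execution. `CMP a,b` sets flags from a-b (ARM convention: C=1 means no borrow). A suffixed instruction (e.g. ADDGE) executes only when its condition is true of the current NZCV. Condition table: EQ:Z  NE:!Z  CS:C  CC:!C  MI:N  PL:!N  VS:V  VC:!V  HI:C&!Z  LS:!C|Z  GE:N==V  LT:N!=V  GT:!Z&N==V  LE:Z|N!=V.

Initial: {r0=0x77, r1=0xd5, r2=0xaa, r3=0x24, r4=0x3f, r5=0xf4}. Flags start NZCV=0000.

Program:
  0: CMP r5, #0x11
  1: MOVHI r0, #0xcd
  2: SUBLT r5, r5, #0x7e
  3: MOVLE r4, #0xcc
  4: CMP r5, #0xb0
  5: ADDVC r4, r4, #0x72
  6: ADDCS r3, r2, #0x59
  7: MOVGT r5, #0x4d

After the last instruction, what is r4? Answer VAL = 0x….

VAL = 0xcc

[0] flags=1010 → (cmp)
[1] flags=1010 HI?T → r0=0xcd
[2] flags=1010 LT?T → r5=0x76
[3] flags=1010 LE?T → r4=0xcc
[4] flags=1001 → (cmp)
[5] flags=1001 VC?F → skip
[6] flags=1001 CS?F → skip
[7] flags=1001 GT?T → r5=0x4d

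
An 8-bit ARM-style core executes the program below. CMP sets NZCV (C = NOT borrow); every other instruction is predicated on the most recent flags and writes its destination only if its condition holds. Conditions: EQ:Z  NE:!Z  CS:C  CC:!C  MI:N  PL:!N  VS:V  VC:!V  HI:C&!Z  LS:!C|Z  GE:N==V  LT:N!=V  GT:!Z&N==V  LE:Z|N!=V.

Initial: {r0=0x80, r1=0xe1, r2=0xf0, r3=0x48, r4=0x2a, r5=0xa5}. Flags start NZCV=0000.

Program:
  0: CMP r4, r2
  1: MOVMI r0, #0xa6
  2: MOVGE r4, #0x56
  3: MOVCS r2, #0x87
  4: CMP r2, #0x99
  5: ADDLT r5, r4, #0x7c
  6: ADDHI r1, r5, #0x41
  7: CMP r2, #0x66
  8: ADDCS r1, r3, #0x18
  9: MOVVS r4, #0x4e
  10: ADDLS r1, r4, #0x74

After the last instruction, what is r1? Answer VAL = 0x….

0: ✓ CMP  NZCV=0000
1: · MOVMI
2: ✓ MOVGE  r4←0x56
3: · MOVCS
4: ✓ CMP  NZCV=0010
5: · ADDLT
6: ✓ ADDHI  r1←0xe6
7: ✓ CMP  NZCV=1010
8: ✓ ADDCS  r1←0x60
9: · MOVVS
10: · ADDLS

VAL = 0x60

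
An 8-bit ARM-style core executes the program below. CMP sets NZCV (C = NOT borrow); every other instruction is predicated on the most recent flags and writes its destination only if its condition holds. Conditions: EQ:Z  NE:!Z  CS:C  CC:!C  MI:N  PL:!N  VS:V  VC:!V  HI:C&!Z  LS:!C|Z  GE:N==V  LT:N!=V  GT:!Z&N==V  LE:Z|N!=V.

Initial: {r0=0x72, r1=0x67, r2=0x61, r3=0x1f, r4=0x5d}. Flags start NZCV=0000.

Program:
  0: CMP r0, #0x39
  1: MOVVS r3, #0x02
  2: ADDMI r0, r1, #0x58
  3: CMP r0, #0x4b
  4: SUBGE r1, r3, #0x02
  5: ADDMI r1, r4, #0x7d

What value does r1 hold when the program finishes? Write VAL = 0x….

[0] flags=0010 → (cmp)
[1] flags=0010 VS?F → skip
[2] flags=0010 MI?F → skip
[3] flags=0010 → (cmp)
[4] flags=0010 GE?T → r1=0x1d
[5] flags=0010 MI?F → skip

VAL = 0x1d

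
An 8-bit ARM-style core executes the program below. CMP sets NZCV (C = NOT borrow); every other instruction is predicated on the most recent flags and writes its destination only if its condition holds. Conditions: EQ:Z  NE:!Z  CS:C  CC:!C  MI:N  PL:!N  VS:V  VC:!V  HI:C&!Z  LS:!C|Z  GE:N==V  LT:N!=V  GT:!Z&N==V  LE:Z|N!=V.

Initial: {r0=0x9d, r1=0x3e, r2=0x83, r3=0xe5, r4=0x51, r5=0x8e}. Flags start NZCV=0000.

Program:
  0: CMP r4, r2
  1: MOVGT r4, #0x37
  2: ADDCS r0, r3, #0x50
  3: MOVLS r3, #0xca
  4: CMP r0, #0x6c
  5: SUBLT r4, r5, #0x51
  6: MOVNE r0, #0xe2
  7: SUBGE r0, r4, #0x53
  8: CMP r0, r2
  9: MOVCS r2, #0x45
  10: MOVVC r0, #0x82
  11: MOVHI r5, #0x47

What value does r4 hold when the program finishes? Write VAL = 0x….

[0] flags=1001 → (cmp)
[1] flags=1001 GT?T → r4=0x37
[2] flags=1001 CS?F → skip
[3] flags=1001 LS?T → r3=0xca
[4] flags=0011 → (cmp)
[5] flags=0011 LT?T → r4=0x3d
[6] flags=0011 NE?T → r0=0xe2
[7] flags=0011 GE?F → skip
[8] flags=0010 → (cmp)
[9] flags=0010 CS?T → r2=0x45
[10] flags=0010 VC?T → r0=0x82
[11] flags=0010 HI?T → r5=0x47

VAL = 0x3d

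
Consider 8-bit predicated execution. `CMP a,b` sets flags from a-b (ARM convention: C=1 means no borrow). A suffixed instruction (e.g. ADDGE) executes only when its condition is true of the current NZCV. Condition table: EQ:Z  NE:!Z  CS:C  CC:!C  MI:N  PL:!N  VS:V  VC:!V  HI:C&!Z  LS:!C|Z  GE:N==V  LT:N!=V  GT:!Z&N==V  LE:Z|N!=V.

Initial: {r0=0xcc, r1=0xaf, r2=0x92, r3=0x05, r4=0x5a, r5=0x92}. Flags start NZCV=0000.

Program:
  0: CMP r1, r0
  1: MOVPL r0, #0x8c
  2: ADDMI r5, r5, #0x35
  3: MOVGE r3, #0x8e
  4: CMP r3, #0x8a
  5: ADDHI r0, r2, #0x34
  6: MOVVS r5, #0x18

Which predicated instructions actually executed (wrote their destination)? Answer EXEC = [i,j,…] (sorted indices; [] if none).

EXEC = [2]

[0] flags=1000 → (cmp)
[1] flags=1000 PL?F → skip
[2] flags=1000 MI?T → r5=0xc7
[3] flags=1000 GE?F → skip
[4] flags=0000 → (cmp)
[5] flags=0000 HI?F → skip
[6] flags=0000 VS?F → skip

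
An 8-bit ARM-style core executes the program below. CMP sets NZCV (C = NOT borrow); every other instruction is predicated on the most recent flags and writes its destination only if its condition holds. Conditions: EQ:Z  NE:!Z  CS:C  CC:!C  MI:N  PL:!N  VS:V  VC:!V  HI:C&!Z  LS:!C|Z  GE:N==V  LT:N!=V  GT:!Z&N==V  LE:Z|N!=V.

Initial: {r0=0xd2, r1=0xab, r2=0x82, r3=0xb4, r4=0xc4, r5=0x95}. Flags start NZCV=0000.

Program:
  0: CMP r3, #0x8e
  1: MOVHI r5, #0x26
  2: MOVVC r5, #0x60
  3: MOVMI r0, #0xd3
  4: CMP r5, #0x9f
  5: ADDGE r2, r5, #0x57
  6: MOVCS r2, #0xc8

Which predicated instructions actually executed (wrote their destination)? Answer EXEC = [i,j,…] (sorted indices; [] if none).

EXEC = [1,2,5]

[0] flags=0010 → (cmp)
[1] flags=0010 HI?T → r5=0x26
[2] flags=0010 VC?T → r5=0x60
[3] flags=0010 MI?F → skip
[4] flags=1001 → (cmp)
[5] flags=1001 GE?T → r2=0xb7
[6] flags=1001 CS?F → skip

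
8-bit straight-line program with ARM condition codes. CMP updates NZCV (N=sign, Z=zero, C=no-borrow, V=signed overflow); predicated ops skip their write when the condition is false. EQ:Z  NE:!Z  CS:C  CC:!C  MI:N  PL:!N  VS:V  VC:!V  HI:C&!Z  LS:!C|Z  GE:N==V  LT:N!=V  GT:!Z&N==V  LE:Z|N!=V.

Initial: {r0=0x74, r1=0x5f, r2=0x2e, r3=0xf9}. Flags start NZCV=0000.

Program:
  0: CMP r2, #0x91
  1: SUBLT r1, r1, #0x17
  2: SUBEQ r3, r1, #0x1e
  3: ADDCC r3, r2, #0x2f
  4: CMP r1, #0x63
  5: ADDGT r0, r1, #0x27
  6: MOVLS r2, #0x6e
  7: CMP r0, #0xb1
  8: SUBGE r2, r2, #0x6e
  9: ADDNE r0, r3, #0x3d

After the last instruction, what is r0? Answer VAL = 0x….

[0] flags=1001 → (cmp)
[1] flags=1001 LT?F → skip
[2] flags=1001 EQ?F → skip
[3] flags=1001 CC?T → r3=0x5d
[4] flags=1000 → (cmp)
[5] flags=1000 GT?F → skip
[6] flags=1000 LS?T → r2=0x6e
[7] flags=1001 → (cmp)
[8] flags=1001 GE?T → r2=0x00
[9] flags=1001 NE?T → r0=0x9a

VAL = 0x9a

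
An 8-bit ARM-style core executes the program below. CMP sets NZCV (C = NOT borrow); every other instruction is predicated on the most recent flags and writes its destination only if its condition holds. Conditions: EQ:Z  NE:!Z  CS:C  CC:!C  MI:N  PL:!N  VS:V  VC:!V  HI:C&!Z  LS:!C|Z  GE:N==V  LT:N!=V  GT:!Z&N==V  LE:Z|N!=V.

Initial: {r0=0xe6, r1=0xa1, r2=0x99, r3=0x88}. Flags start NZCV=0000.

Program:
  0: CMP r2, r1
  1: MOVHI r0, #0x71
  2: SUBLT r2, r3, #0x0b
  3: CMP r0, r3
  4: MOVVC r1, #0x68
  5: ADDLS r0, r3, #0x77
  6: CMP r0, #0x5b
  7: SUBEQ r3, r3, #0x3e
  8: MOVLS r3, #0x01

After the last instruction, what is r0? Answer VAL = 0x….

VAL = 0xe6

[0] flags=1000 → (cmp)
[1] flags=1000 HI?F → skip
[2] flags=1000 LT?T → r2=0x7d
[3] flags=0010 → (cmp)
[4] flags=0010 VC?T → r1=0x68
[5] flags=0010 LS?F → skip
[6] flags=1010 → (cmp)
[7] flags=1010 EQ?F → skip
[8] flags=1010 LS?F → skip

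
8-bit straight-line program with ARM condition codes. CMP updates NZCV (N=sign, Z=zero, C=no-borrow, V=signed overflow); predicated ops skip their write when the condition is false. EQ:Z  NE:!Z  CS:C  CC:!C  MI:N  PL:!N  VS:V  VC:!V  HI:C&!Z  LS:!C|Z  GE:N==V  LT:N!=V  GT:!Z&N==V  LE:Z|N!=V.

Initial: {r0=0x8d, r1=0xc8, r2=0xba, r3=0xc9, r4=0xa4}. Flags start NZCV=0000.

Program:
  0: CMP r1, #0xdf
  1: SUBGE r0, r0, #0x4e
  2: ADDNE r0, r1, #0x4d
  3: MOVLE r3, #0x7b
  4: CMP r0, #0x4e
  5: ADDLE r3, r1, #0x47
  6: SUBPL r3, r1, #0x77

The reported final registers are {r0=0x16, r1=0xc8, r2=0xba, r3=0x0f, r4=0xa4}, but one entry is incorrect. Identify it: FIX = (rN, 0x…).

0: ✓ CMP  NZCV=1000
1: · SUBGE
2: ✓ ADDNE  r0←0x15
3: ✓ MOVLE  r3←0x7b
4: ✓ CMP  NZCV=1000
5: ✓ ADDLE  r3←0x0f
6: · SUBPL

FIX = (r0, 0x15)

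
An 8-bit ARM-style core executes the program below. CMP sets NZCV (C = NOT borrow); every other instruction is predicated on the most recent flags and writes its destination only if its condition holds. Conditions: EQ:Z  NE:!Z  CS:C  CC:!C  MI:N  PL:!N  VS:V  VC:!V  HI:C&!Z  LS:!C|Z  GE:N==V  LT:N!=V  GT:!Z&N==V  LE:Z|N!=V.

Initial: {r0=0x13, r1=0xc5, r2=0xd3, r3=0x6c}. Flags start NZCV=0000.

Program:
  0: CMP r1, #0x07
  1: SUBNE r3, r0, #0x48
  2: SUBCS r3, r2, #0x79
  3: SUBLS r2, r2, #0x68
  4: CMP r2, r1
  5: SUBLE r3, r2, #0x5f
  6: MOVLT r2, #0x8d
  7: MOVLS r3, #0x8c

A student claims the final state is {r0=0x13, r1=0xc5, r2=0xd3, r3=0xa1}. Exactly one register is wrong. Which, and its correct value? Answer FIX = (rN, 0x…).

FIX = (r3, 0x5a)

0: ✓ CMP  NZCV=1010
1: ✓ SUBNE  r3←0xcb
2: ✓ SUBCS  r3←0x5a
3: · SUBLS
4: ✓ CMP  NZCV=0010
5: · SUBLE
6: · MOVLT
7: · MOVLS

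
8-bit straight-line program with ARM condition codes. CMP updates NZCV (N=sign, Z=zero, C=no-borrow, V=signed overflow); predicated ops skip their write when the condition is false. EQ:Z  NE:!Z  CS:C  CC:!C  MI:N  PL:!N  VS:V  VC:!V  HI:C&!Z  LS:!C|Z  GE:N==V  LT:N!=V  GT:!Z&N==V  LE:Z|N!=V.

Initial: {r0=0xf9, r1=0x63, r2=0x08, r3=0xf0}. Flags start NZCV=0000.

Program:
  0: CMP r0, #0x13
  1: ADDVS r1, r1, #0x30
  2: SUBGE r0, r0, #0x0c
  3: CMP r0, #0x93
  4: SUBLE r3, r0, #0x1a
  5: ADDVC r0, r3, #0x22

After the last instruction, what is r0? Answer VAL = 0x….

0: ✓ CMP  NZCV=1010
1: · ADDVS
2: · SUBGE
3: ✓ CMP  NZCV=0010
4: · SUBLE
5: ✓ ADDVC  r0←0x12

VAL = 0x12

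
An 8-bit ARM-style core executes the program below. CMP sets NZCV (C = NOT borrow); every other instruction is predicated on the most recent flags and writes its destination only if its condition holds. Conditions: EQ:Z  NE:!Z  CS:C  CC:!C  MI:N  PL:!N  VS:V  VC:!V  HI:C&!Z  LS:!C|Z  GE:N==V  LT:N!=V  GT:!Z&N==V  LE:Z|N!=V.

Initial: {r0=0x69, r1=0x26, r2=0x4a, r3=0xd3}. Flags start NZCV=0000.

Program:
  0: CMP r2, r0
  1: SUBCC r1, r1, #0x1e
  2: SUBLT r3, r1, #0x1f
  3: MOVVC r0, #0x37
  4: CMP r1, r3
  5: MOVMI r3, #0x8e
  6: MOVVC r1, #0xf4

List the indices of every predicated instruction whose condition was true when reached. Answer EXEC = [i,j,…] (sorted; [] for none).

[0] flags=1000 → (cmp)
[1] flags=1000 CC?T → r1=0x08
[2] flags=1000 LT?T → r3=0xe9
[3] flags=1000 VC?T → r0=0x37
[4] flags=0000 → (cmp)
[5] flags=0000 MI?F → skip
[6] flags=0000 VC?T → r1=0xf4

EXEC = [1,2,3,6]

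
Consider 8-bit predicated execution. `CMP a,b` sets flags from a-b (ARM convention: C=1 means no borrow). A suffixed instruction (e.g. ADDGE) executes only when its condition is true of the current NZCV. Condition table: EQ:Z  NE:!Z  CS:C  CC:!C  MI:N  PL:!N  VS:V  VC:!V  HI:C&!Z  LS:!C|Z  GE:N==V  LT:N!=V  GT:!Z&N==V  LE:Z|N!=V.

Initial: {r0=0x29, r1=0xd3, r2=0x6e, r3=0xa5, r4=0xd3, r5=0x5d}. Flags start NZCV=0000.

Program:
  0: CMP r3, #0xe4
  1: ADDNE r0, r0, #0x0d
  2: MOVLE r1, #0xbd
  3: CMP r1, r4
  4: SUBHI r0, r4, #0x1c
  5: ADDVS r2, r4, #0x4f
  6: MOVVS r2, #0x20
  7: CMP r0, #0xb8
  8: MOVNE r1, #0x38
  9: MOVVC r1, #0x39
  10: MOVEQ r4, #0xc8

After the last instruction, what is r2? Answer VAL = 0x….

0: ✓ CMP  NZCV=1000
1: ✓ ADDNE  r0←0x36
2: ✓ MOVLE  r1←0xbd
3: ✓ CMP  NZCV=1000
4: · SUBHI
5: · ADDVS
6: · MOVVS
7: ✓ CMP  NZCV=0000
8: ✓ MOVNE  r1←0x38
9: ✓ MOVVC  r1←0x39
10: · MOVEQ

VAL = 0x6e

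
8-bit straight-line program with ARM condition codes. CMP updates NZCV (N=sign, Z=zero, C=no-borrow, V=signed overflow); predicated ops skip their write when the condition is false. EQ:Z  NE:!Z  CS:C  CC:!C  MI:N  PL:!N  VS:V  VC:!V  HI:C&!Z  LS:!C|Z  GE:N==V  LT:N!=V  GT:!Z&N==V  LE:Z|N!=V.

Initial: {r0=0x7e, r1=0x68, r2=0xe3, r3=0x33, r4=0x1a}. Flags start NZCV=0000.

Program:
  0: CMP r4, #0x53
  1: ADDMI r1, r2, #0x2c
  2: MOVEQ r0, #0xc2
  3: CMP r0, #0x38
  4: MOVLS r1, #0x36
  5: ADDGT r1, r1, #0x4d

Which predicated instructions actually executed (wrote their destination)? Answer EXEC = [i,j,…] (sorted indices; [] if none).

EXEC = [1,5]

[0] flags=1000 → (cmp)
[1] flags=1000 MI?T → r1=0x0f
[2] flags=1000 EQ?F → skip
[3] flags=0010 → (cmp)
[4] flags=0010 LS?F → skip
[5] flags=0010 GT?T → r1=0x5c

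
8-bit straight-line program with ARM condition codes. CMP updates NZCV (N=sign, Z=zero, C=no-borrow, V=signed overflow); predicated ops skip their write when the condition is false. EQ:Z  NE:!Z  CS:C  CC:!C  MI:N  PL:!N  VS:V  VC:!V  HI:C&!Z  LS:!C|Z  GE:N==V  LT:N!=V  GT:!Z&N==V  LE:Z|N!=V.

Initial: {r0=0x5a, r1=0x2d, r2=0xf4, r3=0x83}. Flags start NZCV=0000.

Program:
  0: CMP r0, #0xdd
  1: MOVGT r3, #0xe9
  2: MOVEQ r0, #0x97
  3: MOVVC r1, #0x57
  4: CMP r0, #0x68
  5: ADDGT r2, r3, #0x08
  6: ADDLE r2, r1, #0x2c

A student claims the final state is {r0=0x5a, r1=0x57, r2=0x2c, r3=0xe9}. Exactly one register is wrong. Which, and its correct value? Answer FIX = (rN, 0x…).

FIX = (r2, 0x83)

[0] flags=0000 → (cmp)
[1] flags=0000 GT?T → r3=0xe9
[2] flags=0000 EQ?F → skip
[3] flags=0000 VC?T → r1=0x57
[4] flags=1000 → (cmp)
[5] flags=1000 GT?F → skip
[6] flags=1000 LE?T → r2=0x83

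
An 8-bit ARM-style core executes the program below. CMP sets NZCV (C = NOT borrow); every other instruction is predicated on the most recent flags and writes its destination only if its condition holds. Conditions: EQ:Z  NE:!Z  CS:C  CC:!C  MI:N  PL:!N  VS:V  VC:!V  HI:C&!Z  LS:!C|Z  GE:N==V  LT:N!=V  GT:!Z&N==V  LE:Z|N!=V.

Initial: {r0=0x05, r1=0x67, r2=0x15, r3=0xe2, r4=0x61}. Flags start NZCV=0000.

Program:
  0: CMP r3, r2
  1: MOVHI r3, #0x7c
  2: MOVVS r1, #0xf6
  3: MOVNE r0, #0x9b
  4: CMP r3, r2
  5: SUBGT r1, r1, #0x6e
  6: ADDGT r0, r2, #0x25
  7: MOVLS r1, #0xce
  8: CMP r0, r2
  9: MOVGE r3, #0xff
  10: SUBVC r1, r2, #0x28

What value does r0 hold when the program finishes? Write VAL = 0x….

VAL = 0x3a

0: ✓ CMP  NZCV=1010
1: ✓ MOVHI  r3←0x7c
2: · MOVVS
3: ✓ MOVNE  r0←0x9b
4: ✓ CMP  NZCV=0010
5: ✓ SUBGT  r1←0xf9
6: ✓ ADDGT  r0←0x3a
7: · MOVLS
8: ✓ CMP  NZCV=0010
9: ✓ MOVGE  r3←0xff
10: ✓ SUBVC  r1←0xed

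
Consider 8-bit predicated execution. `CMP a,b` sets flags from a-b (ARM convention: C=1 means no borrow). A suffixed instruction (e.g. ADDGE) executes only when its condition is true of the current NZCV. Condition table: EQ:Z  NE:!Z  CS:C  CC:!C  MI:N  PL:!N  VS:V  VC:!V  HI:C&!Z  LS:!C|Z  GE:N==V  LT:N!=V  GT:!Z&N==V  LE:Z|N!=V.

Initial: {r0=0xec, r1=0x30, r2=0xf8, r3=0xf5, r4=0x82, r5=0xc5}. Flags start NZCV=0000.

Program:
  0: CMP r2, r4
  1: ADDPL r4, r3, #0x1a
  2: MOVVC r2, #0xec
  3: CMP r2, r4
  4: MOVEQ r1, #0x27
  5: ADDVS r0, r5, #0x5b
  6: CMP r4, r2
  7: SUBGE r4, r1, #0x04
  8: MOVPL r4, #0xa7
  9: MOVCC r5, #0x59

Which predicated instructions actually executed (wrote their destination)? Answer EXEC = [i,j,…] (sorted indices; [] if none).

EXEC = [1,2,7,8,9]

[0] flags=0010 → (cmp)
[1] flags=0010 PL?T → r4=0x0f
[2] flags=0010 VC?T → r2=0xec
[3] flags=1010 → (cmp)
[4] flags=1010 EQ?F → skip
[5] flags=1010 VS?F → skip
[6] flags=0000 → (cmp)
[7] flags=0000 GE?T → r4=0x2c
[8] flags=0000 PL?T → r4=0xa7
[9] flags=0000 CC?T → r5=0x59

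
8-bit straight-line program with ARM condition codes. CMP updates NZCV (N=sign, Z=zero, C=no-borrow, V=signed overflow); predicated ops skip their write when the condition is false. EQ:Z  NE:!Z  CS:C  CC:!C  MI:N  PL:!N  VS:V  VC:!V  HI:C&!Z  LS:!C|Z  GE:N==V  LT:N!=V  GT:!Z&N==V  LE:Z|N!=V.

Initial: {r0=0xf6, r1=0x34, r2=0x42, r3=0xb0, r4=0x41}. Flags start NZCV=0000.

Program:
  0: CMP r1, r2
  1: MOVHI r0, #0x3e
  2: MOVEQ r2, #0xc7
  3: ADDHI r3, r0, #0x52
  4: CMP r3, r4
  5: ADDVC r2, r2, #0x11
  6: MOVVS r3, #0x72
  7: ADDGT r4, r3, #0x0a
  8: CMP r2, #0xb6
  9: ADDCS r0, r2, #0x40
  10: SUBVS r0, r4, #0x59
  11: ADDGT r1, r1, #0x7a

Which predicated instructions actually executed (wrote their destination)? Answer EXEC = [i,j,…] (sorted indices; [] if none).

0: ✓ CMP  NZCV=1000
1: · MOVHI
2: · MOVEQ
3: · ADDHI
4: ✓ CMP  NZCV=0011
5: · ADDVC
6: ✓ MOVVS  r3←0x72
7: · ADDGT
8: ✓ CMP  NZCV=1001
9: · ADDCS
10: ✓ SUBVS  r0←0xe8
11: ✓ ADDGT  r1←0xae

EXEC = [6,10,11]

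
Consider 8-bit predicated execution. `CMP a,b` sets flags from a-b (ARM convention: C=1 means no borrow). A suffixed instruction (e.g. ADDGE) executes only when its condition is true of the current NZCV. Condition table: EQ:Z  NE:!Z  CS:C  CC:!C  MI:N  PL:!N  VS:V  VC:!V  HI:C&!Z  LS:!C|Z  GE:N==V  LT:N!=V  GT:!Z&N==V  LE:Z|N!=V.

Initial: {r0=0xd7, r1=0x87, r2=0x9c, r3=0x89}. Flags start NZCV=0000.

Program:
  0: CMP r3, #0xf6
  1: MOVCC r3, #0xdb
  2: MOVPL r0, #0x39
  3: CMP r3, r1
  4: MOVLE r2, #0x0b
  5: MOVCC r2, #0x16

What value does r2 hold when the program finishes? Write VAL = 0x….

0: ✓ CMP  NZCV=1000
1: ✓ MOVCC  r3←0xdb
2: · MOVPL
3: ✓ CMP  NZCV=0010
4: · MOVLE
5: · MOVCC

VAL = 0x9c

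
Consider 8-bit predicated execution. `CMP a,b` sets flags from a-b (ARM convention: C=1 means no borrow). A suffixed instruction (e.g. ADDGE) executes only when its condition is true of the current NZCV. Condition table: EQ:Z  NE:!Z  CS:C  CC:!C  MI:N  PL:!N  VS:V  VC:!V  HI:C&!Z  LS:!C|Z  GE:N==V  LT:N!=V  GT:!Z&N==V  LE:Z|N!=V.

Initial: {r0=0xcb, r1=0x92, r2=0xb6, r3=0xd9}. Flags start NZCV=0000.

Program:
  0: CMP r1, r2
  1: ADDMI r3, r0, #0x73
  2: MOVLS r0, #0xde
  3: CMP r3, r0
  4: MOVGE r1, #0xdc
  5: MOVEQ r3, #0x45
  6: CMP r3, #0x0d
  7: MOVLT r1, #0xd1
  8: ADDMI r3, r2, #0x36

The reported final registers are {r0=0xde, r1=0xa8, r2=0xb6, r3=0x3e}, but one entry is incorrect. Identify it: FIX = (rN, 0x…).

FIX = (r1, 0xdc)

[0] flags=1000 → (cmp)
[1] flags=1000 MI?T → r3=0x3e
[2] flags=1000 LS?T → r0=0xde
[3] flags=0000 → (cmp)
[4] flags=0000 GE?T → r1=0xdc
[5] flags=0000 EQ?F → skip
[6] flags=0010 → (cmp)
[7] flags=0010 LT?F → skip
[8] flags=0010 MI?F → skip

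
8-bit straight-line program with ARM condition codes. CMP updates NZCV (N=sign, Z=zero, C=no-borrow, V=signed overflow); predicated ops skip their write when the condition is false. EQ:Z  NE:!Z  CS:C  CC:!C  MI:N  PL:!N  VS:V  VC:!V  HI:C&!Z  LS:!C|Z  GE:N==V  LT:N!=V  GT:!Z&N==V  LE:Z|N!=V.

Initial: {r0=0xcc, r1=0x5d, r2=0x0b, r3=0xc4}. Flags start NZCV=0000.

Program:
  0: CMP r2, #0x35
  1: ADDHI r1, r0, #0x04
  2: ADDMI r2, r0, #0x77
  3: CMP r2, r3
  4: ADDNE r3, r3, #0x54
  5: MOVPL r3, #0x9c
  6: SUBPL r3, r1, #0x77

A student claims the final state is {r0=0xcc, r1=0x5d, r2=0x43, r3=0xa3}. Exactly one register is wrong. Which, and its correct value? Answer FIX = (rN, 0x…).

FIX = (r3, 0xe6)

0: ✓ CMP  NZCV=1000
1: · ADDHI
2: ✓ ADDMI  r2←0x43
3: ✓ CMP  NZCV=0000
4: ✓ ADDNE  r3←0x18
5: ✓ MOVPL  r3←0x9c
6: ✓ SUBPL  r3←0xe6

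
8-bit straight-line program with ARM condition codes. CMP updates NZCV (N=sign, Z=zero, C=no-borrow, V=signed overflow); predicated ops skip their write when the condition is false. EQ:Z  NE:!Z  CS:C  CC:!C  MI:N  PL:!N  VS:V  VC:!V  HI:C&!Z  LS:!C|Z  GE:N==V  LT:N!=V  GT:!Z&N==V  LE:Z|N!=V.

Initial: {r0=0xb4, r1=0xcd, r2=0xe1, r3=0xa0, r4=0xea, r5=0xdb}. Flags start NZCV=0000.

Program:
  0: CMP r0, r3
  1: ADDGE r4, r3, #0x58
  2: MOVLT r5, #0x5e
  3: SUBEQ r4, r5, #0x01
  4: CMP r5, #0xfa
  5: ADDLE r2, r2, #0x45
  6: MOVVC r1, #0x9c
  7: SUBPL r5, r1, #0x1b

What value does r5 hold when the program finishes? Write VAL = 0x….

VAL = 0xdb

[0] flags=0010 → (cmp)
[1] flags=0010 GE?T → r4=0xf8
[2] flags=0010 LT?F → skip
[3] flags=0010 EQ?F → skip
[4] flags=1000 → (cmp)
[5] flags=1000 LE?T → r2=0x26
[6] flags=1000 VC?T → r1=0x9c
[7] flags=1000 PL?F → skip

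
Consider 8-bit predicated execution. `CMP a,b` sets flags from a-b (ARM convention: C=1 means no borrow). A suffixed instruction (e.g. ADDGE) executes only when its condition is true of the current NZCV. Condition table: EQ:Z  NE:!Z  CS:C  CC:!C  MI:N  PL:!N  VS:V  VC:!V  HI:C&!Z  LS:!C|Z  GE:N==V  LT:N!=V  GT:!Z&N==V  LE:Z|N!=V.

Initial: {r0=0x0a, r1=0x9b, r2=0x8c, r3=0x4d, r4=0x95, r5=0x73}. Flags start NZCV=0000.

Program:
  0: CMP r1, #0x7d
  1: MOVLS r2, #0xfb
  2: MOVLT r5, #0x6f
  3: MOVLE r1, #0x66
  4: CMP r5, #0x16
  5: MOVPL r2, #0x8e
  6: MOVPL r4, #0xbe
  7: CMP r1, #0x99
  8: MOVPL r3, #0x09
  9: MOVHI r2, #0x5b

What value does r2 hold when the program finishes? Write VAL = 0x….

0: ✓ CMP  NZCV=0011
1: · MOVLS
2: ✓ MOVLT  r5←0x6f
3: ✓ MOVLE  r1←0x66
4: ✓ CMP  NZCV=0010
5: ✓ MOVPL  r2←0x8e
6: ✓ MOVPL  r4←0xbe
7: ✓ CMP  NZCV=1001
8: · MOVPL
9: · MOVHI

VAL = 0x8e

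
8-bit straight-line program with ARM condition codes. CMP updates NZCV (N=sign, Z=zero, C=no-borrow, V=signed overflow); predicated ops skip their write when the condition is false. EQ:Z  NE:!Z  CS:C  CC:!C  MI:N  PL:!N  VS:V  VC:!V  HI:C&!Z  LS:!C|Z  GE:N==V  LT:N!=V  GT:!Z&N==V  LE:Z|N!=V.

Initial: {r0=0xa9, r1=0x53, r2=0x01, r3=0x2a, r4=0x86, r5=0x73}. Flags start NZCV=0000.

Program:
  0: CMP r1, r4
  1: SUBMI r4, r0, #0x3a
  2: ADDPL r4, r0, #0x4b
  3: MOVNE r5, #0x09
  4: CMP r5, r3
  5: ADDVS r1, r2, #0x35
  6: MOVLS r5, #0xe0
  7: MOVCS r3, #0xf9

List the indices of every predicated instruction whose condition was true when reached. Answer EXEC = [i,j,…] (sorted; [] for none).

[0] flags=1001 → (cmp)
[1] flags=1001 MI?T → r4=0x6f
[2] flags=1001 PL?F → skip
[3] flags=1001 NE?T → r5=0x09
[4] flags=1000 → (cmp)
[5] flags=1000 VS?F → skip
[6] flags=1000 LS?T → r5=0xe0
[7] flags=1000 CS?F → skip

EXEC = [1,3,6]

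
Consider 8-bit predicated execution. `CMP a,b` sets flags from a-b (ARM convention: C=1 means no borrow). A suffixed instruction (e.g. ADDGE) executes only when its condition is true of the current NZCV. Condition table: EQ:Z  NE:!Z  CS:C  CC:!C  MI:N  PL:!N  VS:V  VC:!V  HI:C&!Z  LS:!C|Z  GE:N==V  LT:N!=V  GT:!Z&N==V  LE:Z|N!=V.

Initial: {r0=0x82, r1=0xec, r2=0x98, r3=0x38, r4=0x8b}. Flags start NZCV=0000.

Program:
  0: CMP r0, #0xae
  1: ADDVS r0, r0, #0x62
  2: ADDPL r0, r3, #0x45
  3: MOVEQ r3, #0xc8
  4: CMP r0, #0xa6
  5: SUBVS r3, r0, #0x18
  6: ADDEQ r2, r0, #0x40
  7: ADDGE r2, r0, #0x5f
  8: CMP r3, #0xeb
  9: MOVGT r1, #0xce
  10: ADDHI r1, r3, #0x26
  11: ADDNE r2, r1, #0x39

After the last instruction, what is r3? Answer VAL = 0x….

[0] flags=1000 → (cmp)
[1] flags=1000 VS?F → skip
[2] flags=1000 PL?F → skip
[3] flags=1000 EQ?F → skip
[4] flags=1000 → (cmp)
[5] flags=1000 VS?F → skip
[6] flags=1000 EQ?F → skip
[7] flags=1000 GE?F → skip
[8] flags=0000 → (cmp)
[9] flags=0000 GT?T → r1=0xce
[10] flags=0000 HI?F → skip
[11] flags=0000 NE?T → r2=0x07

VAL = 0x38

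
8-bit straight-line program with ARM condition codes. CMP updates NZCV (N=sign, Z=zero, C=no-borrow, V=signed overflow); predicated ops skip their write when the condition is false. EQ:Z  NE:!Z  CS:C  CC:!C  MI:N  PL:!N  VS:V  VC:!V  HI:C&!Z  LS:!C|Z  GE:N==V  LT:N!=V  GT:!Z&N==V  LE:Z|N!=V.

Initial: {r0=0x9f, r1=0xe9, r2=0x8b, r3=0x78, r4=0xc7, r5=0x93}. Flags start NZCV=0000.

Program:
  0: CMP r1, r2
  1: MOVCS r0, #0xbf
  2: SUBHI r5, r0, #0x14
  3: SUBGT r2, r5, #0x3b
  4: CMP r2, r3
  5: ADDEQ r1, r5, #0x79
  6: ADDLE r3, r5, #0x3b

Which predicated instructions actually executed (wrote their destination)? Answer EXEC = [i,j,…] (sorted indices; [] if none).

[0] flags=0010 → (cmp)
[1] flags=0010 CS?T → r0=0xbf
[2] flags=0010 HI?T → r5=0xab
[3] flags=0010 GT?T → r2=0x70
[4] flags=1000 → (cmp)
[5] flags=1000 EQ?F → skip
[6] flags=1000 LE?T → r3=0xe6

EXEC = [1,2,3,6]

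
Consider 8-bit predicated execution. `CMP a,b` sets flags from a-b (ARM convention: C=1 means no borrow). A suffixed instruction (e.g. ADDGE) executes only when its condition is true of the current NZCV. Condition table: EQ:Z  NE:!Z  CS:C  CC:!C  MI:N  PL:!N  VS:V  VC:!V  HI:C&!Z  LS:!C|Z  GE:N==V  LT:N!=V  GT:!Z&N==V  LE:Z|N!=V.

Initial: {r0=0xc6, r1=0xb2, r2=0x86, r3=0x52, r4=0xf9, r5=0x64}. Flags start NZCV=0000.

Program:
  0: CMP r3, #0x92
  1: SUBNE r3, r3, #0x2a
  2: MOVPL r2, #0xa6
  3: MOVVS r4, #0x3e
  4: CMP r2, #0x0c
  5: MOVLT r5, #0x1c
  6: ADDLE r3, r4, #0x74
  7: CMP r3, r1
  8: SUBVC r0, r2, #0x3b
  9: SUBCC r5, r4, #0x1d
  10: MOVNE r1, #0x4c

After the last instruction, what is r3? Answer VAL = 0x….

VAL = 0xb2

0: ✓ CMP  NZCV=1001
1: ✓ SUBNE  r3←0x28
2: · MOVPL
3: ✓ MOVVS  r4←0x3e
4: ✓ CMP  NZCV=0011
5: ✓ MOVLT  r5←0x1c
6: ✓ ADDLE  r3←0xb2
7: ✓ CMP  NZCV=0110
8: ✓ SUBVC  r0←0x4b
9: · SUBCC
10: · MOVNE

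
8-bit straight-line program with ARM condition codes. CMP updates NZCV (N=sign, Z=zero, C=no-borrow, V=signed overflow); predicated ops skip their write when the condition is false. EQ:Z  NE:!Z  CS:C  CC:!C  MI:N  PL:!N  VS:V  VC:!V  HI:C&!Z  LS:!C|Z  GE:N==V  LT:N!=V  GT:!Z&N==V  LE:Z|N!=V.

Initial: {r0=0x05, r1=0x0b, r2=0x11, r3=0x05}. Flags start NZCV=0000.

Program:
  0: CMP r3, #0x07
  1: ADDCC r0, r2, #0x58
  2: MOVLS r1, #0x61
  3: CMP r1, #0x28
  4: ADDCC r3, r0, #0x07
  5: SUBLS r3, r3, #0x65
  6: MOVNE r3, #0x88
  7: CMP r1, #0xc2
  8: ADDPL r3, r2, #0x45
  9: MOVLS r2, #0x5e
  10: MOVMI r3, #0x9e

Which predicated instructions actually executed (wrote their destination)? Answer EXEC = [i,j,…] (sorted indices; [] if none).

EXEC = [1,2,6,9,10]

0: ✓ CMP  NZCV=1000
1: ✓ ADDCC  r0←0x69
2: ✓ MOVLS  r1←0x61
3: ✓ CMP  NZCV=0010
4: · ADDCC
5: · SUBLS
6: ✓ MOVNE  r3←0x88
7: ✓ CMP  NZCV=1001
8: · ADDPL
9: ✓ MOVLS  r2←0x5e
10: ✓ MOVMI  r3←0x9e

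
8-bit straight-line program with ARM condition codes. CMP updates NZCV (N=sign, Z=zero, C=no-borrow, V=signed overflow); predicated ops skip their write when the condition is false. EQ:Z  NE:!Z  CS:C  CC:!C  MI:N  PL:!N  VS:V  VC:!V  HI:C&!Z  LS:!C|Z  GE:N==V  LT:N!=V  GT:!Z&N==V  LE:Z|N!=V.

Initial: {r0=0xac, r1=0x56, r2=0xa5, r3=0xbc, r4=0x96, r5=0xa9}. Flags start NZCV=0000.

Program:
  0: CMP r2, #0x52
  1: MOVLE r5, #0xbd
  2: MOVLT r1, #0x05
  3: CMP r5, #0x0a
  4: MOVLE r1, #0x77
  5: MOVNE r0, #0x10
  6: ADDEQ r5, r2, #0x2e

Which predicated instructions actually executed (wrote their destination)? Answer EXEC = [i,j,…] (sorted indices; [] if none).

EXEC = [1,2,4,5]

0: ✓ CMP  NZCV=0011
1: ✓ MOVLE  r5←0xbd
2: ✓ MOVLT  r1←0x05
3: ✓ CMP  NZCV=1010
4: ✓ MOVLE  r1←0x77
5: ✓ MOVNE  r0←0x10
6: · ADDEQ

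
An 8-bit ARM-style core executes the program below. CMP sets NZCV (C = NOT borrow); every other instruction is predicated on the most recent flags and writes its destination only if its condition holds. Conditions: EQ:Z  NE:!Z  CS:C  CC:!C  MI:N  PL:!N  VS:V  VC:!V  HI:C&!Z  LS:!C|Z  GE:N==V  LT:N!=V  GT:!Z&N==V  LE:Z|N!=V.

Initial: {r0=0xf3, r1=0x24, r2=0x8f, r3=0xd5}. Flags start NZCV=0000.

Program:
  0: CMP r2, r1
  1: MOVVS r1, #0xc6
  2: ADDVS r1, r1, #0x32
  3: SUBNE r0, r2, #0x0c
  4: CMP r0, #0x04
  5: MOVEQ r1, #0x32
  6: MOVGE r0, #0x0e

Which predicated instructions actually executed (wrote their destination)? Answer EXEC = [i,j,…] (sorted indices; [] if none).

[0] flags=0011 → (cmp)
[1] flags=0011 VS?T → r1=0xc6
[2] flags=0011 VS?T → r1=0xf8
[3] flags=0011 NE?T → r0=0x83
[4] flags=0011 → (cmp)
[5] flags=0011 EQ?F → skip
[6] flags=0011 GE?F → skip

EXEC = [1,2,3]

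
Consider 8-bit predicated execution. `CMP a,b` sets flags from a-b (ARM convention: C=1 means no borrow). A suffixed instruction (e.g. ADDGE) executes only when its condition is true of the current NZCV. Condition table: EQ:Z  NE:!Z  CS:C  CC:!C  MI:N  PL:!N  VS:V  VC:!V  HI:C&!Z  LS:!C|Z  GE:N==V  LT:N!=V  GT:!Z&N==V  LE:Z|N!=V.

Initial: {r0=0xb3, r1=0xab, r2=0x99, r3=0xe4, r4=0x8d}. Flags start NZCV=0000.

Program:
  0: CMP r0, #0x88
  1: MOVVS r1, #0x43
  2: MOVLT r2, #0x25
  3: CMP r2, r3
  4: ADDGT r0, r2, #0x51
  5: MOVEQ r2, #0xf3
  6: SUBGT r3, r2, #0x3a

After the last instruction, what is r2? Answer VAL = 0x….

VAL = 0x99

0: ✓ CMP  NZCV=0010
1: · MOVVS
2: · MOVLT
3: ✓ CMP  NZCV=1000
4: · ADDGT
5: · MOVEQ
6: · SUBGT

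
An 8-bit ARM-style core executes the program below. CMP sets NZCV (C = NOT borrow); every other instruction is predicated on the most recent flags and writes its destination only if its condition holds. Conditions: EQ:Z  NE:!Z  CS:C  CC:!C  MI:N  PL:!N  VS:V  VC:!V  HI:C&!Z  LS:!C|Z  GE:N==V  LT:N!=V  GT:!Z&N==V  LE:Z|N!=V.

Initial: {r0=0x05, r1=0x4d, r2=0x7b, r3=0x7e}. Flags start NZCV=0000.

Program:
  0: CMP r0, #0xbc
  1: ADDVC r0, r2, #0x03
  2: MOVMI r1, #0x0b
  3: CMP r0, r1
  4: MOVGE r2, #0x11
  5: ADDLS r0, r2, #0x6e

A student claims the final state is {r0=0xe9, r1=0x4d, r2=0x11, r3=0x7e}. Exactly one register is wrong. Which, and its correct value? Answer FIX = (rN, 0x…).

[0] flags=0000 → (cmp)
[1] flags=0000 VC?T → r0=0x7e
[2] flags=0000 MI?F → skip
[3] flags=0010 → (cmp)
[4] flags=0010 GE?T → r2=0x11
[5] flags=0010 LS?F → skip

FIX = (r0, 0x7e)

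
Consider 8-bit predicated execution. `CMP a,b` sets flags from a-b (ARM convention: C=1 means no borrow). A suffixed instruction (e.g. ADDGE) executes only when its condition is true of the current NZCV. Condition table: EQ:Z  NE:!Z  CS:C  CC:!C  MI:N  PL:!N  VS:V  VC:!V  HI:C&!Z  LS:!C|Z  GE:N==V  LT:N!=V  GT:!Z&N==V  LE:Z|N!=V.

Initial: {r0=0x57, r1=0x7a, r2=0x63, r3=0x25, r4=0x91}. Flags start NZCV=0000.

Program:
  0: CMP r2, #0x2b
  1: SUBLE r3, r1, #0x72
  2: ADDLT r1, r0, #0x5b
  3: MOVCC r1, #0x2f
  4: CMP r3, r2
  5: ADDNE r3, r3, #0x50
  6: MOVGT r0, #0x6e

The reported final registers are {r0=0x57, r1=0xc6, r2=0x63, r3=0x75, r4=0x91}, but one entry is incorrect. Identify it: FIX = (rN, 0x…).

FIX = (r1, 0x7a)

[0] flags=0010 → (cmp)
[1] flags=0010 LE?F → skip
[2] flags=0010 LT?F → skip
[3] flags=0010 CC?F → skip
[4] flags=1000 → (cmp)
[5] flags=1000 NE?T → r3=0x75
[6] flags=1000 GT?F → skip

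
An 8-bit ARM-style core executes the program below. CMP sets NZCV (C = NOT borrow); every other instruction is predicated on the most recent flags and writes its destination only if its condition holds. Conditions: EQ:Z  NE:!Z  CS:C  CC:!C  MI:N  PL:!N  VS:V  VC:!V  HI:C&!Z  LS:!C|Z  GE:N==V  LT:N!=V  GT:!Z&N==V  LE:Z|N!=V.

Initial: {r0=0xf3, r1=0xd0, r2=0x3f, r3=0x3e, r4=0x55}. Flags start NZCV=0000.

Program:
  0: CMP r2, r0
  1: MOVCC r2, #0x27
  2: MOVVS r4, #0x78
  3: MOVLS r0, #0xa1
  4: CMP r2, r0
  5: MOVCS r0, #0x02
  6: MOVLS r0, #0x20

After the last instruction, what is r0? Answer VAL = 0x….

0: ✓ CMP  NZCV=0000
1: ✓ MOVCC  r2←0x27
2: · MOVVS
3: ✓ MOVLS  r0←0xa1
4: ✓ CMP  NZCV=1001
5: · MOVCS
6: ✓ MOVLS  r0←0x20

VAL = 0x20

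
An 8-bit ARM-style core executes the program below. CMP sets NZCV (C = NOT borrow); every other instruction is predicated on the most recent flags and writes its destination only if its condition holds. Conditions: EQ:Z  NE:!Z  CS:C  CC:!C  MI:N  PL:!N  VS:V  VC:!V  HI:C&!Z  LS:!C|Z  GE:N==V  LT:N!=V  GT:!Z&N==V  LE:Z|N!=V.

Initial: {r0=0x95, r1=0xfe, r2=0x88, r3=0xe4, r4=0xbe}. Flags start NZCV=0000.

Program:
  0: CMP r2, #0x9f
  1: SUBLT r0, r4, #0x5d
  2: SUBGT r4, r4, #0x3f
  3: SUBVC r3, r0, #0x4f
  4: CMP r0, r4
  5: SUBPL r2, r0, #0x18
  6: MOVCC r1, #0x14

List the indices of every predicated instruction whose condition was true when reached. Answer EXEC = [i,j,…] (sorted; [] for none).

[0] flags=1000 → (cmp)
[1] flags=1000 LT?T → r0=0x61
[2] flags=1000 GT?F → skip
[3] flags=1000 VC?T → r3=0x12
[4] flags=1001 → (cmp)
[5] flags=1001 PL?F → skip
[6] flags=1001 CC?T → r1=0x14

EXEC = [1,3,6]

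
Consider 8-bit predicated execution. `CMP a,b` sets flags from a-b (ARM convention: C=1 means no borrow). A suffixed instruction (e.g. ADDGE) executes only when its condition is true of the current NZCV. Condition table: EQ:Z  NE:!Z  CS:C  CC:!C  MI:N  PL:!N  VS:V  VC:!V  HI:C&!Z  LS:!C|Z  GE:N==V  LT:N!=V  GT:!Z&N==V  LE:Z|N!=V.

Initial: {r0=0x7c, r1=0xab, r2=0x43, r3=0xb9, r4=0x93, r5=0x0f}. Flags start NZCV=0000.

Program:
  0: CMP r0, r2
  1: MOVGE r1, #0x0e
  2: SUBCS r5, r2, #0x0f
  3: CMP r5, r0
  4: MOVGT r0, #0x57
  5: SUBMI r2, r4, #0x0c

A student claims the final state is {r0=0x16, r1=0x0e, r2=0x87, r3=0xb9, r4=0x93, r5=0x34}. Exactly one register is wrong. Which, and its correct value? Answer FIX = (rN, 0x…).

FIX = (r0, 0x7c)

0: ✓ CMP  NZCV=0010
1: ✓ MOVGE  r1←0x0e
2: ✓ SUBCS  r5←0x34
3: ✓ CMP  NZCV=1000
4: · MOVGT
5: ✓ SUBMI  r2←0x87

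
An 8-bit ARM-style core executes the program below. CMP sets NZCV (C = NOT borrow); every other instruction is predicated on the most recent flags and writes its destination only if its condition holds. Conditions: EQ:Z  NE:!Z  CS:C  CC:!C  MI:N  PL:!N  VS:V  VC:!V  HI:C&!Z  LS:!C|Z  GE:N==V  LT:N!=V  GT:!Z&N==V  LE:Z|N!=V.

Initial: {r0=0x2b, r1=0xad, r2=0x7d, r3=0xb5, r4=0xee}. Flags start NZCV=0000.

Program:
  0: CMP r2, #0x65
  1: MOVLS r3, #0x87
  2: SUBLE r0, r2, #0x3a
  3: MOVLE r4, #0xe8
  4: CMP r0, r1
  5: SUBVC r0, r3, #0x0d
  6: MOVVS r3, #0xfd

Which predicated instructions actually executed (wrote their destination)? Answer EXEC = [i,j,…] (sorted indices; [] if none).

EXEC = [5]

[0] flags=0010 → (cmp)
[1] flags=0010 LS?F → skip
[2] flags=0010 LE?F → skip
[3] flags=0010 LE?F → skip
[4] flags=0000 → (cmp)
[5] flags=0000 VC?T → r0=0xa8
[6] flags=0000 VS?F → skip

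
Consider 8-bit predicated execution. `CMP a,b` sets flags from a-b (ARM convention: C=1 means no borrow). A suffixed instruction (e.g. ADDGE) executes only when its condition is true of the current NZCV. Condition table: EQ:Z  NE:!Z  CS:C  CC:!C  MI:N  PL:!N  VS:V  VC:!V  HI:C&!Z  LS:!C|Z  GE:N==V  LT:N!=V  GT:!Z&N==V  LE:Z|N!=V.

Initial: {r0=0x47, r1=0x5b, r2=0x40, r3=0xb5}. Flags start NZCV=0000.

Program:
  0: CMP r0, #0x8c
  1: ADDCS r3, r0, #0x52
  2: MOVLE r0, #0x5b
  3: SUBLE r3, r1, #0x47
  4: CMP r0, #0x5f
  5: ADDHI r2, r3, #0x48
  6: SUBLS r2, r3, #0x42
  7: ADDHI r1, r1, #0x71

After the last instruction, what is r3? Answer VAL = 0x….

VAL = 0xb5

[0] flags=1001 → (cmp)
[1] flags=1001 CS?F → skip
[2] flags=1001 LE?F → skip
[3] flags=1001 LE?F → skip
[4] flags=1000 → (cmp)
[5] flags=1000 HI?F → skip
[6] flags=1000 LS?T → r2=0x73
[7] flags=1000 HI?F → skip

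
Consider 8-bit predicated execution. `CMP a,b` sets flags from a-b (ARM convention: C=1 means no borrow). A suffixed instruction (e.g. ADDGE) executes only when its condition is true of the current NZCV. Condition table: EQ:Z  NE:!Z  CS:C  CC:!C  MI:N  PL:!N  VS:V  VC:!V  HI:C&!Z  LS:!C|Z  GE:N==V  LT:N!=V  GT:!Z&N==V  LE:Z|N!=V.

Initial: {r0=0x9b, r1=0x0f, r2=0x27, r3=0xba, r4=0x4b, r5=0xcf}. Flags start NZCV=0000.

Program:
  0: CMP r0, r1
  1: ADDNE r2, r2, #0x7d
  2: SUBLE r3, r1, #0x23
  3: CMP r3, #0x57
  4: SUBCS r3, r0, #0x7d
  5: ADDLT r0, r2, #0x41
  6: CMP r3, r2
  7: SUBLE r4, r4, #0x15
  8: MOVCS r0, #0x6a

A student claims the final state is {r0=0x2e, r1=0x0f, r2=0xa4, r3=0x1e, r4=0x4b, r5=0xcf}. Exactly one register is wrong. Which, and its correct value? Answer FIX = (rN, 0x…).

0: ✓ CMP  NZCV=1010
1: ✓ ADDNE  r2←0xa4
2: ✓ SUBLE  r3←0xec
3: ✓ CMP  NZCV=1010
4: ✓ SUBCS  r3←0x1e
5: ✓ ADDLT  r0←0xe5
6: ✓ CMP  NZCV=0000
7: · SUBLE
8: · MOVCS

FIX = (r0, 0xe5)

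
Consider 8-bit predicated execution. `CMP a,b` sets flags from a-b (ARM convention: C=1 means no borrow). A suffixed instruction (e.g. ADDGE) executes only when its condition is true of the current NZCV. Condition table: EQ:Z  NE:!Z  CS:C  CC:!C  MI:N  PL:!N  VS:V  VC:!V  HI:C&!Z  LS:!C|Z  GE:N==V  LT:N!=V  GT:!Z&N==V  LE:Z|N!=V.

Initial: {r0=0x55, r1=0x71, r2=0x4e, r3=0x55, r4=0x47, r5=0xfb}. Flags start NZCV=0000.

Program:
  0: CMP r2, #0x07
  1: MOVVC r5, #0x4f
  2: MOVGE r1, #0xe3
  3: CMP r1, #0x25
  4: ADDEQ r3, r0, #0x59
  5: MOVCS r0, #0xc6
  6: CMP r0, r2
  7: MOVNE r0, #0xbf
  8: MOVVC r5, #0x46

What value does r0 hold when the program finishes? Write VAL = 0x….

VAL = 0xbf

0: ✓ CMP  NZCV=0010
1: ✓ MOVVC  r5←0x4f
2: ✓ MOVGE  r1←0xe3
3: ✓ CMP  NZCV=1010
4: · ADDEQ
5: ✓ MOVCS  r0←0xc6
6: ✓ CMP  NZCV=0011
7: ✓ MOVNE  r0←0xbf
8: · MOVVC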